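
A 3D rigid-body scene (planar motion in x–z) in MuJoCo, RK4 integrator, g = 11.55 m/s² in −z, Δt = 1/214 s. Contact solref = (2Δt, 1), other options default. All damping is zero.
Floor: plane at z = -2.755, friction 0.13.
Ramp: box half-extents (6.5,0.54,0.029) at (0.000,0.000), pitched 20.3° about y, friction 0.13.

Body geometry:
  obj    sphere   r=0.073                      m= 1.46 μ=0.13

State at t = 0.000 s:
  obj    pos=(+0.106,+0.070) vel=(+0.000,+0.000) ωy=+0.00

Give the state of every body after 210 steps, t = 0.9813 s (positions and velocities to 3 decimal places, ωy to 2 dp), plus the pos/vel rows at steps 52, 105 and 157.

State at t = 0.9813 s:
  obj    pos=(+1.399,-0.409) vel=(+2.634,-0.975) ωy=+38.47

Key-timestep trajectory:
   step    t(s)  obj.x    obj.z    obj.vx   obj.vz 
     52  0.2430   +0.185  +0.040  +0.653  -0.241
    105  0.4907   +0.429  -0.050  +1.317  -0.487
    157  0.7336   +0.829  -0.198  +1.970  -0.729


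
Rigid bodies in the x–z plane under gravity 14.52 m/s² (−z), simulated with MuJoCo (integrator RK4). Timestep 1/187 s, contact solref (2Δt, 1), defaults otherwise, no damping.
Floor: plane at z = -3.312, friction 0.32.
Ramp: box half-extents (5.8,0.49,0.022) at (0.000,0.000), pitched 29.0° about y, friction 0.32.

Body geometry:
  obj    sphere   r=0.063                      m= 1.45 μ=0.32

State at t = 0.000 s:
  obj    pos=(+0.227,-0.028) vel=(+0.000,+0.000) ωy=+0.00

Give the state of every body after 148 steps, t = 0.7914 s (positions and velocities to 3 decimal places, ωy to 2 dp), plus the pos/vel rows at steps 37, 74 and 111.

State at t = 0.7914 s:
  obj    pos=(+1.604,-0.792) vel=(+3.481,-1.929) ωy=+63.15

Key-timestep trajectory:
   step    t(s)  obj.x    obj.z    obj.vx   obj.vz 
     37  0.1979   +0.313  -0.076  +0.870  -0.482
     74  0.3957   +0.571  -0.219  +1.740  -0.965
    111  0.5936   +1.002  -0.458  +2.610  -1.447


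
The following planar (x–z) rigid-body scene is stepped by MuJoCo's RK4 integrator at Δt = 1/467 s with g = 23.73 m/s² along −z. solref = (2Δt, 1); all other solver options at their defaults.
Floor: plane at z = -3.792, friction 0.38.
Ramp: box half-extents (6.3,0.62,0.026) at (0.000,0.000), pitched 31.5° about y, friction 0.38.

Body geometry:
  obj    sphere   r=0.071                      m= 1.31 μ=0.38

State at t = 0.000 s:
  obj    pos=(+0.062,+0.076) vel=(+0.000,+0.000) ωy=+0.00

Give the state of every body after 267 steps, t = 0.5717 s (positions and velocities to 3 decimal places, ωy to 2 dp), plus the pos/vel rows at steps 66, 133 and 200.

State at t = 0.5717 s:
  obj    pos=(+1.296,-0.681) vel=(+4.317,-2.646) ωy=+71.31

Key-timestep trajectory:
   step    t(s)  obj.x    obj.z    obj.vx   obj.vz 
     66  0.1413   +0.137  +0.030  +1.067  -0.654
    133  0.2848   +0.368  -0.112  +2.151  -1.318
    200  0.4283   +0.755  -0.349  +3.234  -1.982


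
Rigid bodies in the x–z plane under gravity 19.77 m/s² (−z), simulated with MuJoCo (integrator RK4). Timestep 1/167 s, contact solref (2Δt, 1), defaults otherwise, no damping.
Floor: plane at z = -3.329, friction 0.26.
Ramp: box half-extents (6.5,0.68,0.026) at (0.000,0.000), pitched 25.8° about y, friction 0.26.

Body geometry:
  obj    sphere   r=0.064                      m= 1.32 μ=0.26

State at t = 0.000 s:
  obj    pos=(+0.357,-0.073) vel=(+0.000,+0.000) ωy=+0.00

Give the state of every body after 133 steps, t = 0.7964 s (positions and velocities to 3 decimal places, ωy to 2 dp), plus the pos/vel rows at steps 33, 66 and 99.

State at t = 0.7964 s:
  obj    pos=(+2.112,-0.921) vel=(+4.407,-2.130) ωy=+76.46

Key-timestep trajectory:
   step    t(s)  obj.x    obj.z    obj.vx   obj.vz 
     33  0.1976   +0.465  -0.125  +1.094  -0.529
     66  0.3952   +0.789  -0.282  +2.187  -1.057
     99  0.5928   +1.330  -0.543  +3.281  -1.586


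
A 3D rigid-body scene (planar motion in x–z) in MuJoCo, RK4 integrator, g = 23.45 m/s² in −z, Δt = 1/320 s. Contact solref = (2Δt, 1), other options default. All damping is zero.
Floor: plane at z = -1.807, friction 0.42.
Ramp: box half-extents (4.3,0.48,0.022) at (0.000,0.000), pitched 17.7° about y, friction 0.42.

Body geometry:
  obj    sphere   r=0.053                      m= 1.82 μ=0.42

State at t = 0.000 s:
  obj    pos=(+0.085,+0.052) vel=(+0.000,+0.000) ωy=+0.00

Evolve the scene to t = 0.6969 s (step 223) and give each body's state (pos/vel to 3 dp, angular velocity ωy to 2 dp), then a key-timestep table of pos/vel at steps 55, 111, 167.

State at t = 0.6969 s:
  obj    pos=(+1.263,-0.324) vel=(+3.381,-1.079) ωy=+66.95

Key-timestep trajectory:
   step    t(s)  obj.x    obj.z    obj.vx   obj.vz 
     55  0.1719   +0.157  +0.029  +0.834  -0.266
    111  0.3469   +0.377  -0.042  +1.683  -0.537
    167  0.5219   +0.746  -0.159  +2.532  -0.808


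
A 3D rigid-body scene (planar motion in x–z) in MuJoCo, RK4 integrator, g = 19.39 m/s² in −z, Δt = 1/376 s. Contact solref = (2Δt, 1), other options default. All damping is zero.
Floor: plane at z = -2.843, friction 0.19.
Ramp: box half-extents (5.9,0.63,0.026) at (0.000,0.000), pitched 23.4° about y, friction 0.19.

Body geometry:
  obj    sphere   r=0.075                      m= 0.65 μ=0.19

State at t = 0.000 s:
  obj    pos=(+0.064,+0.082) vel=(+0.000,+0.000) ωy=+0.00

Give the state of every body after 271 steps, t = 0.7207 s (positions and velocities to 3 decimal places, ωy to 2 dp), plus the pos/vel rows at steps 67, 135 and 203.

State at t = 0.7207 s:
  obj    pos=(+1.375,-0.485) vel=(+3.639,-1.575) ωy=+52.85

Key-timestep trajectory:
   step    t(s)  obj.x    obj.z    obj.vx   obj.vz 
     67  0.1782   +0.144  +0.048  +0.900  -0.389
    135  0.3590   +0.390  -0.059  +1.813  -0.784
    203  0.5399   +0.800  -0.236  +2.726  -1.179


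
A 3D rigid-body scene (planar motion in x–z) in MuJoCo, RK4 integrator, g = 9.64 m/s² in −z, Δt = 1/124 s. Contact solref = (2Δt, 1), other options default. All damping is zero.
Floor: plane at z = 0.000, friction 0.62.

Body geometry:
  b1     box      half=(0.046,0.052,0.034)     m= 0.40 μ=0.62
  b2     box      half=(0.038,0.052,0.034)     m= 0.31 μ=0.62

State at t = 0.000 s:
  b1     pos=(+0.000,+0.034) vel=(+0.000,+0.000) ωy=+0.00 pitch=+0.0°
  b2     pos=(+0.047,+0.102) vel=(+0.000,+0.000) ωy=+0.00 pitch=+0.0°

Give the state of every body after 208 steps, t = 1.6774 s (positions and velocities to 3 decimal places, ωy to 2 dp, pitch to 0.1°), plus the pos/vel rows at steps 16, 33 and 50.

State at t = 1.6774 s:
  b1     pos=(+0.000,+0.034) vel=(+0.000,+0.000) ωy=+0.00 pitch=+0.0°
  b2     pos=(+0.089,+0.038) vel=(+0.000,+0.000) ωy=+0.00 pitch=+90.0°

Key-timestep trajectory:
   step    t(s)  b1.x    b1.z    b1.vx   b1.vz   b2.x    b2.z    b2.vx   b2.vz 
     16  0.1290   +0.000  +0.034  +0.000  +0.000   +0.049  +0.102  +0.032  -0.002
     33  0.2661   +0.000  +0.034  +0.000  +0.000   +0.061  +0.098  +0.177  -0.073
     50  0.4032   +0.000  +0.034  +0.000  +0.000   +0.093  +0.036  -0.008  -0.434


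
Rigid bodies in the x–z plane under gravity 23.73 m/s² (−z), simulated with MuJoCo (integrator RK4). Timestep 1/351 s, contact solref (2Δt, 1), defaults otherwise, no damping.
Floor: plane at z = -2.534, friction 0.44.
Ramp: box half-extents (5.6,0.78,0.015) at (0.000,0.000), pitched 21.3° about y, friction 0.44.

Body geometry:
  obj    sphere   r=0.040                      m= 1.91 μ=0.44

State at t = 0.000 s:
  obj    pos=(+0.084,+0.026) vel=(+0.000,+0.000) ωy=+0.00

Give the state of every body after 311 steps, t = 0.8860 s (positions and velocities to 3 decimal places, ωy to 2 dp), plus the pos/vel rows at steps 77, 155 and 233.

State at t = 0.8860 s:
  obj    pos=(+2.336,-0.852) vel=(+5.083,-1.982) ωy=+136.38

Key-timestep trajectory:
   step    t(s)  obj.x    obj.z    obj.vx   obj.vz 
     77  0.2194   +0.222  -0.028  +1.259  -0.491
    155  0.4416   +0.643  -0.192  +2.533  -0.988
    233  0.6638   +1.348  -0.467  +3.808  -1.485


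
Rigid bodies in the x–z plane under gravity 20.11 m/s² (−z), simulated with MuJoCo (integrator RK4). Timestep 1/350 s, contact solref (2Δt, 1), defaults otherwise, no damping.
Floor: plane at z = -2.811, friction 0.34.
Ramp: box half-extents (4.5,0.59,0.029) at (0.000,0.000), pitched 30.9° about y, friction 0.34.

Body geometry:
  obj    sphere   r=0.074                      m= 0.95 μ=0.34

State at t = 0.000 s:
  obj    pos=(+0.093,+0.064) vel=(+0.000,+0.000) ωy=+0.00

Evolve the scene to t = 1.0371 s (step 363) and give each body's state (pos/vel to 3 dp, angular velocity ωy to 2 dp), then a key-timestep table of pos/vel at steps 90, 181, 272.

State at t = 1.0371 s:
  obj    pos=(+3.498,-1.973) vel=(+6.565,-3.929) ωy=+103.38

Key-timestep trajectory:
   step    t(s)  obj.x    obj.z    obj.vx   obj.vz 
     90  0.2571   +0.302  -0.061  +1.628  -0.974
    181  0.5171   +0.940  -0.442  +3.273  -1.959
    272  0.7771   +2.005  -1.080  +4.919  -2.944


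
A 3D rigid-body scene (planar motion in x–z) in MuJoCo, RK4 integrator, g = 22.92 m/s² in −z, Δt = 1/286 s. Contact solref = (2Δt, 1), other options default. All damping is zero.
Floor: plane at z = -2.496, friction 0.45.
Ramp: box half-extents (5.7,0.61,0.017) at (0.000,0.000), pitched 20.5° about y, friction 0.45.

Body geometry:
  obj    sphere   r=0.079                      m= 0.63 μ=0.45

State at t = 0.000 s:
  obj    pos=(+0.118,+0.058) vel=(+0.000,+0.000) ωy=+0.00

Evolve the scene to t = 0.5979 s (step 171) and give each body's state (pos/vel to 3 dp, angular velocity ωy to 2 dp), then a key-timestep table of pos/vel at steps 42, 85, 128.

State at t = 0.5979 s:
  obj    pos=(+1.078,-0.301) vel=(+3.211,-1.201) ωy=+43.38

Key-timestep trajectory:
   step    t(s)  obj.x    obj.z    obj.vx   obj.vz 
     42  0.1469   +0.176  +0.037  +0.789  -0.295
     85  0.2972   +0.355  -0.030  +1.596  -0.597
    128  0.4476   +0.656  -0.143  +2.404  -0.899


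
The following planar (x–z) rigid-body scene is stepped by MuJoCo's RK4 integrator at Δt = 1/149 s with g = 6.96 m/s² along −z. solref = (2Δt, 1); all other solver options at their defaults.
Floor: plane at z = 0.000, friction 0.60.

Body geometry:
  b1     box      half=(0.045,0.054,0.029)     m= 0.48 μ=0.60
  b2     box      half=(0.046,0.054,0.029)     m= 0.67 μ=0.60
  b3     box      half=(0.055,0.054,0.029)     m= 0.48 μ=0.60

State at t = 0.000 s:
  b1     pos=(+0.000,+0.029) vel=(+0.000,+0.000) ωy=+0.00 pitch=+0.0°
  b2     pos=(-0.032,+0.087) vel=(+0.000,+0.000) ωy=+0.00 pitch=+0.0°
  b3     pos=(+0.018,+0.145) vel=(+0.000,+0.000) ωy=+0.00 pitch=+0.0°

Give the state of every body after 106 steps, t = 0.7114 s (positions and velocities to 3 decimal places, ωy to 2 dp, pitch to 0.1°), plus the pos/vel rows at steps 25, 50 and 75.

State at t = 0.7114 s:
  b1     pos=(+0.000,+0.029) vel=(+0.000,+0.000) ωy=+0.00 pitch=+0.0°
  b2     pos=(-0.032,+0.087) vel=(+0.000,+0.000) ωy=+0.00 pitch=+0.0°
  b3     pos=(+0.149,+0.029) vel=(+0.000,+0.000) ωy=+0.00 pitch=+180.0°

Key-timestep trajectory:
   step    t(s)  b1.x    b1.z    b1.vx   b1.vz   b2.x    b2.z    b2.vx   b2.vz   b3.x    b3.z    b3.vx   b3.vz 
     25  0.1678   +0.000  +0.029  +0.000  +0.000   -0.032  +0.087  +0.000  +0.000   +0.024  +0.143  +0.088  -0.046
     50  0.3356   +0.000  +0.029  +0.000  +0.000   -0.032  +0.087  -0.001  +0.000   +0.052  +0.118  +0.310  -0.006
     75  0.5034   +0.000  +0.029  +0.000  +0.000   -0.032  +0.087  +0.000  +0.000   +0.114  +0.061  +0.392  -0.813


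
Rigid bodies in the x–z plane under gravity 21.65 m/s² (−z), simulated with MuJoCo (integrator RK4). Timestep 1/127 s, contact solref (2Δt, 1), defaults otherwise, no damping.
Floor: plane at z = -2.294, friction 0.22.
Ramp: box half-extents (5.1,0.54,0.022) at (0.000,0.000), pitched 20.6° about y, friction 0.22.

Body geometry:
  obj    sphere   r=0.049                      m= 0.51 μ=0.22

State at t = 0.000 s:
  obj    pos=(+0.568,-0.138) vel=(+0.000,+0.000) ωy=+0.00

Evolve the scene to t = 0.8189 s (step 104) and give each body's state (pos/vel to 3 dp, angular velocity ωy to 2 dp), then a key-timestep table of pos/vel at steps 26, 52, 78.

State at t = 0.8189 s:
  obj    pos=(+2.276,-0.780) vel=(+4.171,-1.568) ωy=+90.91

Key-timestep trajectory:
   step    t(s)  obj.x    obj.z    obj.vx   obj.vz 
     26  0.2047   +0.675  -0.178  +1.043  -0.392
     52  0.4094   +0.995  -0.298  +2.086  -0.784
     78  0.6142   +1.529  -0.499  +3.128  -1.176


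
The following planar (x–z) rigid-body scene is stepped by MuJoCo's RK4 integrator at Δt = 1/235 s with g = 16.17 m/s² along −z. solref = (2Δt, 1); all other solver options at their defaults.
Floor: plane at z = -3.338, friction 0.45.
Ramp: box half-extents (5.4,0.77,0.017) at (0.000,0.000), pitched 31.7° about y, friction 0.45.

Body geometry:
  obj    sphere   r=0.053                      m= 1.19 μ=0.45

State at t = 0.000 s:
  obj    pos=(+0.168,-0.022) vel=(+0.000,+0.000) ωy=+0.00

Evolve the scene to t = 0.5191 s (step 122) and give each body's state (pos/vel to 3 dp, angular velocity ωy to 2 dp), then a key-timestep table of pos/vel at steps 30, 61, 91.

State at t = 0.5191 s:
  obj    pos=(+0.864,-0.451) vel=(+2.681,-1.656) ωy=+59.43

Key-timestep trajectory:
   step    t(s)  obj.x    obj.z    obj.vx   obj.vz 
     30  0.1277   +0.210  -0.048  +0.659  -0.407
     61  0.2596   +0.342  -0.129  +1.340  -0.828
     91  0.3872   +0.555  -0.261  +2.000  -1.235


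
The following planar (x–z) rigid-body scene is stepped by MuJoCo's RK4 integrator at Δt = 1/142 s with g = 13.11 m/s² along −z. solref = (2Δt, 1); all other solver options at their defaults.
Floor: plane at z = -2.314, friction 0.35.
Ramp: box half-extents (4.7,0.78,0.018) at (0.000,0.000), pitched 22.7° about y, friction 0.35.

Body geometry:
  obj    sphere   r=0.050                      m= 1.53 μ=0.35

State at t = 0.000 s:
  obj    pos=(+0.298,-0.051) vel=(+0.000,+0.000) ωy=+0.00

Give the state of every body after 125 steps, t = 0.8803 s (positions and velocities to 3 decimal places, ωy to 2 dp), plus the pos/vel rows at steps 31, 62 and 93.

State at t = 0.8803 s:
  obj    pos=(+1.590,-0.591) vel=(+2.935,-1.228) ωy=+63.61

Key-timestep trajectory:
   step    t(s)  obj.x    obj.z    obj.vx   obj.vz 
     31  0.2183   +0.378  -0.084  +0.728  -0.305
     62  0.4366   +0.616  -0.184  +1.456  -0.609
     93  0.6549   +1.013  -0.350  +2.183  -0.913


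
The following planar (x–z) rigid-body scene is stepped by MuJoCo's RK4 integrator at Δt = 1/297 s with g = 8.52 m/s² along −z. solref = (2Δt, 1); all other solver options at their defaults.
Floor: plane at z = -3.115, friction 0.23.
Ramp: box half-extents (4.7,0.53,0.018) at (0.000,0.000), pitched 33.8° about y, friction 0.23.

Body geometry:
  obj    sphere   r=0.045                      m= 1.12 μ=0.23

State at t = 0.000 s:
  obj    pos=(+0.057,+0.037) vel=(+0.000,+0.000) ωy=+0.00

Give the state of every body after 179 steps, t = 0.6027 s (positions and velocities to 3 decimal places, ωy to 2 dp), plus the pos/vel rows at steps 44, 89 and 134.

State at t = 0.6027 s:
  obj    pos=(+0.568,-0.305) vel=(+1.696,-1.135) ωy=+45.33

Key-timestep trajectory:
   step    t(s)  obj.x    obj.z    obj.vx   obj.vz 
     44  0.1481   +0.088  +0.017  +0.417  -0.279
     89  0.2997   +0.184  -0.047  +0.843  -0.564
    134  0.4512   +0.344  -0.154  +1.269  -0.850


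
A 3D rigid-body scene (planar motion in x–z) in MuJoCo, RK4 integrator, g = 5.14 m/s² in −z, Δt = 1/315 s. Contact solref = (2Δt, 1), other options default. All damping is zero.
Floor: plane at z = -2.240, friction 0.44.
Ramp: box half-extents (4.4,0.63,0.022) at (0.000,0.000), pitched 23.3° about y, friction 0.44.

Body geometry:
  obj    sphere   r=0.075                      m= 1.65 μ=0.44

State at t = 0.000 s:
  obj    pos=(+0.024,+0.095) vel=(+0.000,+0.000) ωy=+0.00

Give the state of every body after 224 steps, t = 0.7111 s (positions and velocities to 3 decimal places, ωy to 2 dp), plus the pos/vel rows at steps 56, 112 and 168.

State at t = 0.7111 s:
  obj    pos=(+0.361,-0.050) vel=(+0.949,-0.408) ωy=+13.77

Key-timestep trajectory:
   step    t(s)  obj.x    obj.z    obj.vx   obj.vz 
     56  0.1778   +0.045  +0.086  +0.237  -0.102
    112  0.3556   +0.108  +0.059  +0.474  -0.204
    168  0.5333   +0.214  +0.014  +0.711  -0.306


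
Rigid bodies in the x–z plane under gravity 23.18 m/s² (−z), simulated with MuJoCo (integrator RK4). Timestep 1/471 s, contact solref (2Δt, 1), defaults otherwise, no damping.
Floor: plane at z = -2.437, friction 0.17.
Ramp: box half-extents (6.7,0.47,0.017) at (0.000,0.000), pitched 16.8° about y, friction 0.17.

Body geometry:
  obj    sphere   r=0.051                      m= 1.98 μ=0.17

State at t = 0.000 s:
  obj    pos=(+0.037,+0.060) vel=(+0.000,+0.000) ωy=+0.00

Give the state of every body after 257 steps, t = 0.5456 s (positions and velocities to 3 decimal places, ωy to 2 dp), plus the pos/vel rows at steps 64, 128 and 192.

State at t = 0.5456 s:
  obj    pos=(+0.719,-0.146) vel=(+2.500,-0.755) ωy=+51.19

Key-timestep trajectory:
   step    t(s)  obj.x    obj.z    obj.vx   obj.vz 
     64  0.1359   +0.079  +0.047  +0.623  -0.188
    128  0.2718   +0.206  +0.009  +1.245  -0.376
    192  0.4076   +0.418  -0.055  +1.868  -0.564


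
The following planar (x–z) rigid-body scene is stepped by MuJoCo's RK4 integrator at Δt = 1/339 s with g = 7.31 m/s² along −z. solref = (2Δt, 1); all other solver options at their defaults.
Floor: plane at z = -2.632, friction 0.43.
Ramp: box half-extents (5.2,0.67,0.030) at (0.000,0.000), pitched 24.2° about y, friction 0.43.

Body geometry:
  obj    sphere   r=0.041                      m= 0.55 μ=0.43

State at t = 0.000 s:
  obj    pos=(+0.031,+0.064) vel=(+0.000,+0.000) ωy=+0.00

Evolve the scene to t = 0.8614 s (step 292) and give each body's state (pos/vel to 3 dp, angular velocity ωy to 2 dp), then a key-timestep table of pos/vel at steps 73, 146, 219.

State at t = 0.8614 s:
  obj    pos=(+0.755,-0.262) vel=(+1.682,-0.756) ωy=+44.96

Key-timestep trajectory:
   step    t(s)  obj.x    obj.z    obj.vx   obj.vz 
     73  0.2153   +0.076  +0.044  +0.420  -0.189
    146  0.4307   +0.212  -0.017  +0.841  -0.378
    219  0.6460   +0.438  -0.119  +1.261  -0.567


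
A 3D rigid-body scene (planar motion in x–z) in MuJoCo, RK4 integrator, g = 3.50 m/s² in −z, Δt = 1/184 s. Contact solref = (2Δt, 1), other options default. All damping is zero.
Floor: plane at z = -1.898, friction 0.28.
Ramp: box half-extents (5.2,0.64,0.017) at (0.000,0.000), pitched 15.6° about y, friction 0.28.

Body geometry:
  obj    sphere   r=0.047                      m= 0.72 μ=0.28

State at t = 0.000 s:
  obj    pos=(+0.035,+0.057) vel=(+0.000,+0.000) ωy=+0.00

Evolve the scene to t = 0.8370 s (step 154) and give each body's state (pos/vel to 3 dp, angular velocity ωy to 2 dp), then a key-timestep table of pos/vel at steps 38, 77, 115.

State at t = 0.8370 s:
  obj    pos=(+0.262,-0.007) vel=(+0.542,-0.151) ωy=+11.97

Key-timestep trajectory:
   step    t(s)  obj.x    obj.z    obj.vx   obj.vz 
     38  0.2065   +0.049  +0.053  +0.134  -0.037
     77  0.4185   +0.092  +0.041  +0.271  -0.076
    115  0.6250   +0.161  +0.021  +0.405  -0.113


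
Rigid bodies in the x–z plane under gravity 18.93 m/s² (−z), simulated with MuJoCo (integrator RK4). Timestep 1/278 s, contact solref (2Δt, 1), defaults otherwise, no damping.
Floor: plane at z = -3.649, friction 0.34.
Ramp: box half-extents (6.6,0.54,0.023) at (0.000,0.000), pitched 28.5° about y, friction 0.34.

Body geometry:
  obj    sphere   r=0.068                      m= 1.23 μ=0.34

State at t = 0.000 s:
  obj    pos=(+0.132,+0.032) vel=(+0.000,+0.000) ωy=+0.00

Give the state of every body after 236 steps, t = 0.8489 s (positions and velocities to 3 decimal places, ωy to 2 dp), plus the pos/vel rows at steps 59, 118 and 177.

State at t = 0.8489 s:
  obj    pos=(+2.175,-1.078) vel=(+4.814,-2.614) ωy=+80.54

Key-timestep trajectory:
   step    t(s)  obj.x    obj.z    obj.vx   obj.vz 
     59  0.2122   +0.260  -0.037  +1.204  -0.653
    118  0.4245   +0.643  -0.245  +2.407  -1.307
    177  0.6367   +1.281  -0.592  +3.610  -1.960


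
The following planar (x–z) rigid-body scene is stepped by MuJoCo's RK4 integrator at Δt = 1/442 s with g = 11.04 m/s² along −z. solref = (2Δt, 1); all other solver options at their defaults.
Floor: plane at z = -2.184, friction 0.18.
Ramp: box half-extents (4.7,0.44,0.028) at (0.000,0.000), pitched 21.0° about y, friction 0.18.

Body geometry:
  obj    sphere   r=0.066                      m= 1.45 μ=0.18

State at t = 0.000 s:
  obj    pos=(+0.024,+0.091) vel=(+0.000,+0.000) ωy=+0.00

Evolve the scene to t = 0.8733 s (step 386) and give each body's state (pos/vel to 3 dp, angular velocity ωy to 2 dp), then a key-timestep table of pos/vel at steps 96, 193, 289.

State at t = 0.8733 s:
  obj    pos=(+1.030,-0.295) vel=(+2.304,-0.884) ωy=+37.39

Key-timestep trajectory:
   step    t(s)  obj.x    obj.z    obj.vx   obj.vz 
     96  0.2172   +0.086  +0.068  +0.573  -0.220
    193  0.4367   +0.276  -0.005  +1.152  -0.442
    289  0.6538   +0.588  -0.125  +1.725  -0.662


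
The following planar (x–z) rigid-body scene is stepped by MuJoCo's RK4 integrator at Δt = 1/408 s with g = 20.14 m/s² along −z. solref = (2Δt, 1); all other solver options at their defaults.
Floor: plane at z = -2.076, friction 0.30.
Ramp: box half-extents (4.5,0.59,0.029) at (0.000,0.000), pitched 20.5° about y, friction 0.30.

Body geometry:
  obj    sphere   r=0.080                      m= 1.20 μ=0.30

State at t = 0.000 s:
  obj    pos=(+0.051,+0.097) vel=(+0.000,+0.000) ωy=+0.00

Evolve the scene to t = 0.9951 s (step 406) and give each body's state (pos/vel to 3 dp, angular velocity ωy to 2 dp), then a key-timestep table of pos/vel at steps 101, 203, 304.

State at t = 0.9951 s:
  obj    pos=(+2.388,-0.776) vel=(+4.696,-1.756) ωy=+62.66

Key-timestep trajectory:
   step    t(s)  obj.x    obj.z    obj.vx   obj.vz 
    101  0.2475   +0.196  +0.043  +1.168  -0.437
    203  0.4975   +0.635  -0.121  +2.348  -0.878
    304  0.7451   +1.361  -0.393  +3.516  -1.315


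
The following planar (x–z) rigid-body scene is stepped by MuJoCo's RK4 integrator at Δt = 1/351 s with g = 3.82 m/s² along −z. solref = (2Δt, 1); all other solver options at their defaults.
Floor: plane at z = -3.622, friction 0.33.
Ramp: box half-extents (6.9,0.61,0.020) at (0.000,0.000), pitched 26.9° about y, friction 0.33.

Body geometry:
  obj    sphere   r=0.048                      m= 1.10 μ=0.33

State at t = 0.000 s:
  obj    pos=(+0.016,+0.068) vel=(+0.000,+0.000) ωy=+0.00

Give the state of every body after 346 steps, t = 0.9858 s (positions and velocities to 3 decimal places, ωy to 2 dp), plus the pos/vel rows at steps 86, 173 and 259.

State at t = 0.9858 s:
  obj    pos=(+0.551,-0.203) vel=(+1.085,-0.551) ωy=+25.35

Key-timestep trajectory:
   step    t(s)  obj.x    obj.z    obj.vx   obj.vz 
     86  0.2450   +0.049  +0.051  +0.270  -0.137
    173  0.4929   +0.150  +0.000  +0.543  -0.275
    259  0.7379   +0.316  -0.084  +0.812  -0.412


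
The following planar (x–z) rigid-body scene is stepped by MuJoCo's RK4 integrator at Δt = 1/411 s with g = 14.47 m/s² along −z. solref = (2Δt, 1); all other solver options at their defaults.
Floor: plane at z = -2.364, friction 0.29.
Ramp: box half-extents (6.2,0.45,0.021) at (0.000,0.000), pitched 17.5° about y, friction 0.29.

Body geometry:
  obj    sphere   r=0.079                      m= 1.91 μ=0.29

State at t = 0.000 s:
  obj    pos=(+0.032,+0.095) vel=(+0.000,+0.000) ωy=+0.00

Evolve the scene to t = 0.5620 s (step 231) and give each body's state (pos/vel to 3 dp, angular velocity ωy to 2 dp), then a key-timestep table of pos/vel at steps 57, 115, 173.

State at t = 0.5620 s:
  obj    pos=(+0.500,-0.053) vel=(+1.666,-0.525) ωy=+22.11

Key-timestep trajectory:
   step    t(s)  obj.x    obj.z    obj.vx   obj.vz 
     57  0.1387   +0.060  +0.086  +0.411  -0.130
    115  0.2798   +0.148  +0.058  +0.829  -0.262
    173  0.4209   +0.295  +0.012  +1.248  -0.393


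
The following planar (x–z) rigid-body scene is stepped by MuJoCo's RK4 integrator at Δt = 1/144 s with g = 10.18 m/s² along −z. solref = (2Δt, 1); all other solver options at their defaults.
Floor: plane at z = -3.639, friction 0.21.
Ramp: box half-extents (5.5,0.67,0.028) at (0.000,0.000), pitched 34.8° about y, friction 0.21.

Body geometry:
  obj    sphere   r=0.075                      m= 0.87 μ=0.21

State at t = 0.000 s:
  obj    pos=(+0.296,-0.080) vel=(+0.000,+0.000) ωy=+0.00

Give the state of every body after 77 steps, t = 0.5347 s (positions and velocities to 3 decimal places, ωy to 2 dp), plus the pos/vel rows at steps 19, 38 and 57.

State at t = 0.5347 s:
  obj    pos=(+0.783,-0.419) vel=(+1.823,-1.267) ωy=+29.56

Key-timestep trajectory:
   step    t(s)  obj.x    obj.z    obj.vx   obj.vz 
     19  0.1319   +0.326  -0.101  +0.450  -0.313
     38  0.2639   +0.415  -0.163  +0.900  -0.625
     57  0.3958   +0.563  -0.266  +1.349  -0.938


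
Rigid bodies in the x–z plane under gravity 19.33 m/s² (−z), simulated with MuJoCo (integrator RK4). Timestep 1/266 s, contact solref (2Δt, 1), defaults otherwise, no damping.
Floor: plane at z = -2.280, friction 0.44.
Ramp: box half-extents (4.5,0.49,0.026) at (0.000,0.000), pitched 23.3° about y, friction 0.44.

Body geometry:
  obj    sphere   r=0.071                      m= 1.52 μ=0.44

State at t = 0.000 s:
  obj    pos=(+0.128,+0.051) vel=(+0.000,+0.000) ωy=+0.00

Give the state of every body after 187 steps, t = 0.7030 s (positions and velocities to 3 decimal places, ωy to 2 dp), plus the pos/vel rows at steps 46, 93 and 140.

State at t = 0.7030 s:
  obj    pos=(+1.367,-0.483) vel=(+3.526,-1.519) ωy=+54.07

Key-timestep trajectory:
   step    t(s)  obj.x    obj.z    obj.vx   obj.vz 
     46  0.1729   +0.203  +0.018  +0.868  -0.374
     93  0.3496   +0.435  -0.082  +1.754  -0.755
    140  0.5263   +0.823  -0.249  +2.640  -1.137


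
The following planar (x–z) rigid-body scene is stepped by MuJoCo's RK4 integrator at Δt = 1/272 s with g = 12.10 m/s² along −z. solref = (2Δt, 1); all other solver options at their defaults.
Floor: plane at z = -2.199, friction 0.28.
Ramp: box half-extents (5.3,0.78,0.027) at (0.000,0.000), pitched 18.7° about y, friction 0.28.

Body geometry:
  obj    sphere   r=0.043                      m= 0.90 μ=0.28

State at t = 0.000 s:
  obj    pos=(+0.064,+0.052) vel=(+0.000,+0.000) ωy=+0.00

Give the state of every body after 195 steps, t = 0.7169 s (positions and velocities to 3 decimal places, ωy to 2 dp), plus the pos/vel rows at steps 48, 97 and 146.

State at t = 0.7169 s:
  obj    pos=(+0.739,-0.176) vel=(+1.882,-0.637) ωy=+46.19

Key-timestep trajectory:
   step    t(s)  obj.x    obj.z    obj.vx   obj.vz 
     48  0.1765   +0.105  +0.038  +0.463  -0.157
     97  0.3566   +0.231  -0.004  +0.936  -0.317
    146  0.5368   +0.442  -0.076  +1.409  -0.477


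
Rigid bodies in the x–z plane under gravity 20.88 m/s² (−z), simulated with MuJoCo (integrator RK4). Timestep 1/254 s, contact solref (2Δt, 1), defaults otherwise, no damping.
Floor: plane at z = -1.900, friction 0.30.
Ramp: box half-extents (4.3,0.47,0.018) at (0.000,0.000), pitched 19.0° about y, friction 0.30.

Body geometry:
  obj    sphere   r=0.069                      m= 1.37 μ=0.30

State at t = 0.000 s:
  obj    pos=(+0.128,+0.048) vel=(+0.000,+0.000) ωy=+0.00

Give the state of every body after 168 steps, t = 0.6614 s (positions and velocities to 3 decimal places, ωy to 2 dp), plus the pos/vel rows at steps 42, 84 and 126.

State at t = 0.6614 s:
  obj    pos=(+1.132,-0.298) vel=(+3.037,-1.046) ωy=+46.54

Key-timestep trajectory:
   step    t(s)  obj.x    obj.z    obj.vx   obj.vz 
     42  0.1654   +0.191  +0.026  +0.759  -0.261
     84  0.3307   +0.379  -0.039  +1.518  -0.523
    126  0.4961   +0.693  -0.147  +2.278  -0.784


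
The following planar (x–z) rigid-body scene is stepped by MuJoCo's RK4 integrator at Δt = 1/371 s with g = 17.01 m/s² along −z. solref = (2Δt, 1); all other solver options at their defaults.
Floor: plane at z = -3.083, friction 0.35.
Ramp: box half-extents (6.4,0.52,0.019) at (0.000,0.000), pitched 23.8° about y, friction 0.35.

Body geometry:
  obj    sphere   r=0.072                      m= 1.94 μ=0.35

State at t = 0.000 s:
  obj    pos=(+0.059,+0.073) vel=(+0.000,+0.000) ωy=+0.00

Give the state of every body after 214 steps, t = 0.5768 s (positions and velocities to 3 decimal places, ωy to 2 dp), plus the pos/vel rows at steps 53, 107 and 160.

State at t = 0.5768 s:
  obj    pos=(+0.806,-0.256) vel=(+2.588,-1.141) ωy=+39.27

Key-timestep trajectory:
   step    t(s)  obj.x    obj.z    obj.vx   obj.vz 
     53  0.1429   +0.105  +0.053  +0.641  -0.283
    107  0.2884   +0.246  -0.009  +1.294  -0.571
    160  0.4313   +0.476  -0.111  +1.935  -0.853


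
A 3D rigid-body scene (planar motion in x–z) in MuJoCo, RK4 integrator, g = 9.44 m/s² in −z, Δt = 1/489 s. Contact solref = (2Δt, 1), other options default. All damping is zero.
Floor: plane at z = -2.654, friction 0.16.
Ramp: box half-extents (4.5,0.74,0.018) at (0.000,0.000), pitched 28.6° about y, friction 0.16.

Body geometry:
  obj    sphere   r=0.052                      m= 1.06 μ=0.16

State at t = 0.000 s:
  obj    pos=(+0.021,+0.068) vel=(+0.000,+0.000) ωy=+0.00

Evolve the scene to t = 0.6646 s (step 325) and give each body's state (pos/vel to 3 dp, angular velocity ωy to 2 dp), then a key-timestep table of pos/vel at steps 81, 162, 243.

State at t = 0.6646 s:
  obj    pos=(+0.647,-0.273) vel=(+1.884,-1.027) ωy=+41.25

Key-timestep trajectory:
   step    t(s)  obj.x    obj.z    obj.vx   obj.vz 
     81  0.1656   +0.060  +0.047  +0.470  -0.256
    162  0.3313   +0.177  -0.017  +0.939  -0.512
    243  0.4969   +0.371  -0.123  +1.408  -0.768


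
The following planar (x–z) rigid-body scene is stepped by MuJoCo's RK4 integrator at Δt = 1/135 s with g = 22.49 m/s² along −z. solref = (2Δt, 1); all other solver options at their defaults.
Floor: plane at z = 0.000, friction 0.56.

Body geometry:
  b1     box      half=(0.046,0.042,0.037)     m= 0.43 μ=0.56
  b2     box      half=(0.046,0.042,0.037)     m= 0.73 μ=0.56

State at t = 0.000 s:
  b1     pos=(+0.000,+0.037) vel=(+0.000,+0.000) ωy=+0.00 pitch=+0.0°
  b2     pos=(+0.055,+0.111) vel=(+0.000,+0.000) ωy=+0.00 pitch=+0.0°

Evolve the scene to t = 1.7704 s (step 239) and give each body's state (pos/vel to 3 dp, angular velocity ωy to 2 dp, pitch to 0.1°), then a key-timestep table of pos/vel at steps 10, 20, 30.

State at t = 1.7704 s:
  b1     pos=(+0.000,+0.037) vel=(+0.000,+0.000) ωy=+0.00 pitch=+0.0°
  b2     pos=(+0.100,+0.046) vel=(+0.000,+0.000) ωy=+0.00 pitch=+90.0°

Key-timestep trajectory:
   step    t(s)  b1.x    b1.z    b1.vx   b1.vz   b2.x    b2.z    b2.vx   b2.vz 
     10  0.0741   +0.000  +0.037  -0.002  +0.003   +0.064  +0.108  +0.254  -0.118
     20  0.1481   +0.000  +0.037  +0.000  +0.001   +0.091  +0.069  +0.410  -1.175
     30  0.2222   +0.000  +0.037  +0.000  +0.000   +0.101  +0.045  -0.036  +0.060


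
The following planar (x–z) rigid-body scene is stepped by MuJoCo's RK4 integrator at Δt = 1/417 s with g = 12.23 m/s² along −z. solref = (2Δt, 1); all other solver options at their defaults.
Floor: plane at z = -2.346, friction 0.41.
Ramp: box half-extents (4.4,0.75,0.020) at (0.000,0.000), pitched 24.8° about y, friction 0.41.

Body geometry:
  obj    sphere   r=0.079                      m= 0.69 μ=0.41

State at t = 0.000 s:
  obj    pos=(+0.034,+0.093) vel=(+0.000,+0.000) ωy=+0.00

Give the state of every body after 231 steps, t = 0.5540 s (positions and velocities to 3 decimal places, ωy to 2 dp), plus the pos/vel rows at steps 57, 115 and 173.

State at t = 0.5540 s:
  obj    pos=(+0.545,-0.143) vel=(+1.843,-0.851) ωy=+25.69

Key-timestep trajectory:
   step    t(s)  obj.x    obj.z    obj.vx   obj.vz 
     57  0.1367   +0.065  +0.079  +0.455  -0.210
    115  0.2758   +0.161  +0.035  +0.917  -0.424
    173  0.4149   +0.320  -0.039  +1.380  -0.638


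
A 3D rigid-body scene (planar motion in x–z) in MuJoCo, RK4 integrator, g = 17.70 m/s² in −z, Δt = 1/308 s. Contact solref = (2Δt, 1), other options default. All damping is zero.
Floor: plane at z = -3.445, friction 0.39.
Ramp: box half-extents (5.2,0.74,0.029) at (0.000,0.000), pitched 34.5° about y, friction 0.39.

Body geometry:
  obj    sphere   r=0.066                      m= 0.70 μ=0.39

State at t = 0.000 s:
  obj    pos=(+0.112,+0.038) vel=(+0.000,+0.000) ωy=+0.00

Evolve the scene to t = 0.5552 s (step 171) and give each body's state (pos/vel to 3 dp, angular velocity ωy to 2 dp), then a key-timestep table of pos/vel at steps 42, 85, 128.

State at t = 0.5552 s:
  obj    pos=(+1.022,-0.587) vel=(+3.277,-2.252) ωy=+60.23

Key-timestep trajectory:
   step    t(s)  obj.x    obj.z    obj.vx   obj.vz 
     42  0.1364   +0.167  +0.000  +0.805  -0.553
     85  0.2760   +0.337  -0.116  +1.629  -1.119
    128  0.4156   +0.622  -0.312  +2.453  -1.686


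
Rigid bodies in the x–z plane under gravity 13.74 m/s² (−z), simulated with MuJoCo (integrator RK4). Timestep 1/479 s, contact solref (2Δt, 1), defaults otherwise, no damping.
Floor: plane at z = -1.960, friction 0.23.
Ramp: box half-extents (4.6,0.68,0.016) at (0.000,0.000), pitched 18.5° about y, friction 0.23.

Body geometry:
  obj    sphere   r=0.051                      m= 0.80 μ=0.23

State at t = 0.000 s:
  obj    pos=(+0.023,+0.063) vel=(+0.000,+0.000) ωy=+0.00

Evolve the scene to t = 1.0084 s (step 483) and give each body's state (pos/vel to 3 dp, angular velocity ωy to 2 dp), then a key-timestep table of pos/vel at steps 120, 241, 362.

State at t = 1.0084 s:
  obj    pos=(+1.524,-0.439) vel=(+2.978,-0.996) ωy=+61.57

Key-timestep trajectory:
   step    t(s)  obj.x    obj.z    obj.vx   obj.vz 
    120  0.2505   +0.116  +0.032  +0.740  -0.248
    241  0.5031   +0.397  -0.062  +1.486  -0.497
    362  0.7557   +0.866  -0.219  +2.232  -0.747


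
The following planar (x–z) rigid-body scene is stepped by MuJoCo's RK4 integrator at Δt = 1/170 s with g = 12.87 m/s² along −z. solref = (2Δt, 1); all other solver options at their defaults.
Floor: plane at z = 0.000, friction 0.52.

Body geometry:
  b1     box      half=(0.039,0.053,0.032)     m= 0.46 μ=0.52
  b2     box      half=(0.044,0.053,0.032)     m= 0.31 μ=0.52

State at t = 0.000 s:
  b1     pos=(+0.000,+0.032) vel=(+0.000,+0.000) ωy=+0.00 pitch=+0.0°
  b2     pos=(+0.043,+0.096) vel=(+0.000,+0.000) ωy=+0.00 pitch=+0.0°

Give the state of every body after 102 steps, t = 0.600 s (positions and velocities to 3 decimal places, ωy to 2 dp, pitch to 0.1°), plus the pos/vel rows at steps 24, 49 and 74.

State at t = 0.600 s:
  b1     pos=(+0.000,+0.032) vel=(+0.000,+0.000) ωy=+0.00 pitch=+0.0°
  b2     pos=(+0.085,+0.044) vel=(+0.000,+0.000) ωy=+0.00 pitch=+90.0°

Key-timestep trajectory:
   step    t(s)  b1.x    b1.z    b1.vx   b1.vz   b2.x    b2.z    b2.vx   b2.vz 
     24  0.1412   +0.000  +0.032  +0.000  +0.000   +0.054  +0.093  +0.185  -0.109
     49  0.2882   +0.000  +0.032  +0.000  +0.000   +0.093  +0.048  +0.139  +0.161
     74  0.4353   +0.000  +0.032  +0.000  +0.000   +0.082  +0.043  -0.072  +0.082


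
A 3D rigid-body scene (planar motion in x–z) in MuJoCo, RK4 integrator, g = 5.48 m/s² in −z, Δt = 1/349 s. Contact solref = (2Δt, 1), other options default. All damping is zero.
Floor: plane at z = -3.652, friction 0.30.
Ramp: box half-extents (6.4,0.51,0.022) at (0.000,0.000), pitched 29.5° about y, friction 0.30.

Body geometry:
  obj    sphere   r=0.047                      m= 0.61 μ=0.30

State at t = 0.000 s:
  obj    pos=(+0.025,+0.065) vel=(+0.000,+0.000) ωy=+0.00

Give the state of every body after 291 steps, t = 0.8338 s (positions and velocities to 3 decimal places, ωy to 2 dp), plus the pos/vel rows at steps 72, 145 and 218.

State at t = 0.8338 s:
  obj    pos=(+0.608,-0.265) vel=(+1.399,-0.791) ωy=+34.19

Key-timestep trajectory:
   step    t(s)  obj.x    obj.z    obj.vx   obj.vz 
     72  0.2063   +0.061  +0.045  +0.346  -0.196
    145  0.4155   +0.170  -0.017  +0.697  -0.394
    218  0.6246   +0.352  -0.120  +1.048  -0.593


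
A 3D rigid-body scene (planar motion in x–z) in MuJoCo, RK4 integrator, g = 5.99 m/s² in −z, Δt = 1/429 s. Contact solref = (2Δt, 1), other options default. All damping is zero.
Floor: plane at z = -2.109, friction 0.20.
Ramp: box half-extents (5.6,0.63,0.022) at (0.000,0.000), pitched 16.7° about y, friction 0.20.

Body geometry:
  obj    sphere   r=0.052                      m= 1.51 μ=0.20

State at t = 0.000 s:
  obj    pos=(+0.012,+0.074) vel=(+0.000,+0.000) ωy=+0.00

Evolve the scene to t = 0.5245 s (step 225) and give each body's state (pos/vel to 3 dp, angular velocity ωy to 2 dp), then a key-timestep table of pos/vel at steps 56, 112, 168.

State at t = 0.5245 s:
  obj    pos=(+0.174,+0.025) vel=(+0.618,-0.185) ωy=+12.40

Key-timestep trajectory:
   step    t(s)  obj.x    obj.z    obj.vx   obj.vz 
     56  0.1305   +0.022  +0.071  +0.154  -0.046
    112  0.2611   +0.052  +0.062  +0.307  -0.092
    168  0.3916   +0.102  +0.047  +0.461  -0.138


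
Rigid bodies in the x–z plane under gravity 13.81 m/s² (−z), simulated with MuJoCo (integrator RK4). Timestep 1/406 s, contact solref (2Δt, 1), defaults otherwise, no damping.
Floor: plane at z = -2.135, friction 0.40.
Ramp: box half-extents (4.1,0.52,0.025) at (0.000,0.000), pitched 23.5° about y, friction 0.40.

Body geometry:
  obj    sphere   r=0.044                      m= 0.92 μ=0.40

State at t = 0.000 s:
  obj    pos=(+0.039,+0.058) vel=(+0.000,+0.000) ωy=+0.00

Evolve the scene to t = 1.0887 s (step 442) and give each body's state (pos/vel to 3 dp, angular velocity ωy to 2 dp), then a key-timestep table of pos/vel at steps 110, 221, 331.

State at t = 1.0887 s:
  obj    pos=(+2.177,-0.871) vel=(+3.927,-1.708) ωy=+97.31

Key-timestep trajectory:
   step    t(s)  obj.x    obj.z    obj.vx   obj.vz 
    110  0.2709   +0.172  +0.001  +0.977  -0.425
    221  0.5443   +0.574  -0.174  +1.964  -0.854
    331  0.8153   +1.238  -0.463  +2.941  -1.279


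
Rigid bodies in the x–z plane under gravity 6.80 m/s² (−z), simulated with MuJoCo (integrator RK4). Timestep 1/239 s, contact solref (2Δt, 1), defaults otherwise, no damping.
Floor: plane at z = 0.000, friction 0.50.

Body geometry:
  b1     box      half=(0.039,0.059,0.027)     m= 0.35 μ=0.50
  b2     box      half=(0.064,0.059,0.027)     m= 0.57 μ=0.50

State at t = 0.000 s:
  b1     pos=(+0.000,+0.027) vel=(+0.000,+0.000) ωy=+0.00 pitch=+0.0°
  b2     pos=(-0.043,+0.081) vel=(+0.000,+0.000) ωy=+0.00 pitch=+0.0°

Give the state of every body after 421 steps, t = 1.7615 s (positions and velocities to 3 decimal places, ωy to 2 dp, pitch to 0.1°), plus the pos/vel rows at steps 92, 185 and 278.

State at t = 1.7615 s:
  b1     pos=(+0.000,+0.027) vel=(+0.000,+0.000) ωy=+0.00 pitch=+0.0°
  b2     pos=(-0.109,+0.064) vel=(+0.000,+0.000) ωy=+0.00 pitch=-90.0°

Key-timestep trajectory:
   step    t(s)  b1.x    b1.z    b1.vx   b1.vz   b2.x    b2.z    b2.vx   b2.vz 
     92  0.3849   +0.000  +0.027  +0.000  +0.000   -0.076  +0.069  -0.125  +0.013
    185  0.7741   +0.000  +0.027  +0.000  +0.000   -0.122  +0.068  +0.013  -0.003
    278  1.1632   +0.000  +0.027  +0.000  +0.000   -0.113  +0.065  -0.009  +0.004


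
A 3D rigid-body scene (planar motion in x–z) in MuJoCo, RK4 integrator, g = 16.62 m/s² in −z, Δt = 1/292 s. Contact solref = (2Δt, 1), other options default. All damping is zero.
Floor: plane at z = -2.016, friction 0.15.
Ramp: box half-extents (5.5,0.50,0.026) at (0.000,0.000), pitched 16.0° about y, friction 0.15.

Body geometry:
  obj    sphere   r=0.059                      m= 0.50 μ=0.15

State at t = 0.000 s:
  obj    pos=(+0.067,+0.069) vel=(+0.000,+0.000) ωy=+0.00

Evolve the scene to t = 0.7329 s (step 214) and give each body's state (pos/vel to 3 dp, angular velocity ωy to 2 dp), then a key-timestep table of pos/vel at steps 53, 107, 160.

State at t = 0.7329 s:
  obj    pos=(+0.912,-0.173) vel=(+2.305,-0.661) ωy=+40.64

Key-timestep trajectory:
   step    t(s)  obj.x    obj.z    obj.vx   obj.vz 
     53  0.1815   +0.119  +0.054  +0.571  -0.164
    107  0.3664   +0.278  +0.009  +1.153  -0.331
    160  0.5479   +0.539  -0.066  +1.724  -0.494
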